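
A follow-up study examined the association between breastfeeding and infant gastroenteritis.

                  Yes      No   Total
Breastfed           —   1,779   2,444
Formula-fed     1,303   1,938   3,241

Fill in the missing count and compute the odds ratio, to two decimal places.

0.56

The missing cell is in the exposed row: 2444 − 1779 = 665.
So a = 665, b = 1779, c = 1303, d = 1938.
OR = (a·d)/(b·c) = (665 × 1938) / (1779 × 1303) = 1288770 / 2318037 = 0.55597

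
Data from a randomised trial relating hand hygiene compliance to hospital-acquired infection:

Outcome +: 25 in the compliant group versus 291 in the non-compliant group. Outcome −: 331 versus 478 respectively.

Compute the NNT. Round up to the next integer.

Risk in treated group = 25/356 = 0.07022; risk in control = 291/769 = 0.37841.
Absolute risk reduction = 0.37841 − 0.07022 = 0.30819
NNT = 1 / ARR = 1 / 0.30819 = 3.245 → round up → 4

4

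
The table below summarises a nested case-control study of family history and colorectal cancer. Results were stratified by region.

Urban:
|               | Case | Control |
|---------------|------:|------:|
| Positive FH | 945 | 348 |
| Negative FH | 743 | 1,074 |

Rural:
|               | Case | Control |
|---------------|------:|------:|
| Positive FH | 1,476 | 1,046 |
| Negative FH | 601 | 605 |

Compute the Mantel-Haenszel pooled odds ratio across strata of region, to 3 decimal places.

OR_MH = Σ(aᵢdᵢ/nᵢ) / Σ(bᵢcᵢ/nᵢ), where nᵢ is the stratum total.
Stratum 1 (Urban): n = 3110; a·d/n = 945·1074/3110 = 326.3441; b·c/n = 348·743/3110 = 83.1395
Stratum 2 (Rural): n = 3728; a·d/n = 1476·605/3728 = 239.5333; b·c/n = 1046·601/3728 = 168.6282
OR_MH = (326.3441 + 239.5333) / (83.1395 + 168.6282) = 565.8773 / 251.7678 = 2.24762

2.248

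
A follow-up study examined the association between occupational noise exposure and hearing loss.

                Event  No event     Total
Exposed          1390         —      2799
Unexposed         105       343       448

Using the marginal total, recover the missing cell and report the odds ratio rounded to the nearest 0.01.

The missing cell is in the exposed row: 2799 − 1390 = 1409.
So a = 1390, b = 1409, c = 105, d = 343.
OR = (a·d)/(b·c) = (1390 × 343) / (1409 × 105) = 476770 / 147945 = 3.22262

3.22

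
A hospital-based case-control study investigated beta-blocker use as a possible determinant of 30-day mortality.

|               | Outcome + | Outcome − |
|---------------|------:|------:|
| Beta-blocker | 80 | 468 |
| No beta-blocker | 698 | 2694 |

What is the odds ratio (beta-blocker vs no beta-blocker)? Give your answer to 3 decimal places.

Cells: a = 80, b = 468, c = 698, d = 2694.
OR = (a·d)/(b·c) = (80 × 2694) / (468 × 698) = 215520 / 326664 = 0.65976
Exposure is associated with lower odds of 30-day mortality (OR = 0.66 < 1).

0.660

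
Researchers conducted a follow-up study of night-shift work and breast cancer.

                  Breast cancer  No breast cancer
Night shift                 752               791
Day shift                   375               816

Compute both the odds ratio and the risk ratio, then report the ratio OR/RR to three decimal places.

1.336

Cells: a = 752, b = 791, c = 375, d = 816.
OR = (752·816)/(791·375) = 613632/296625 = 2.06871
Risk in exposed = 752/1543 = 0.48736; risk in unexposed = 375/1191 = 0.31486; RR = 1.54786
OR/RR = 2.06871 / 1.54786 = 1.33650
The outcome is not rare, so the OR lies further from 1 than the RR.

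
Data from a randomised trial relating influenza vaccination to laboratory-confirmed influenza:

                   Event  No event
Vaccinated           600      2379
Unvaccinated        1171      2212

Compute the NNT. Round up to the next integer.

7

Risk in treated group = 600/2979 = 0.20141; risk in control = 1171/3383 = 0.34614.
Absolute risk reduction = 0.34614 − 0.20141 = 0.14473
NNT = 1 / ARR = 1 / 0.14473 = 6.909 → round up → 7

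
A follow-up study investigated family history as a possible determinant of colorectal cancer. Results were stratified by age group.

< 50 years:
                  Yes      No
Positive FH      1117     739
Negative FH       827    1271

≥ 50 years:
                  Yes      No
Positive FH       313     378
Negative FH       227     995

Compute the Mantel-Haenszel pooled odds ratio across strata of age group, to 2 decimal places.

OR_MH = Σ(aᵢdᵢ/nᵢ) / Σ(bᵢcᵢ/nᵢ), where nᵢ is the stratum total.
Stratum 1 (< 50 years): n = 3954; a·d/n = 1117·1271/3954 = 359.0559; b·c/n = 739·827/3954 = 154.5658
Stratum 2 (≥ 50 years): n = 1913; a·d/n = 313·995/1913 = 162.7993; b·c/n = 378·227/1913 = 44.8542
OR_MH = (359.0559 + 162.7993) / (154.5658 + 44.8542) = 521.8552 / 199.4199 = 2.61687

2.62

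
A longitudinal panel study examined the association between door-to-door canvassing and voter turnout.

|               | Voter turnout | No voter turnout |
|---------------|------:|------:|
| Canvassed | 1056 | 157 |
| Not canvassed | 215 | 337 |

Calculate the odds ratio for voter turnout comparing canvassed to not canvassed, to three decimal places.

10.543

Cells: a = 1056, b = 157, c = 215, d = 337.
OR = (a·d)/(b·c) = (1056 × 337) / (157 × 215) = 355872 / 33755 = 10.54279
The odds of voter turnout are about 10.54 times as high in the canvassed group.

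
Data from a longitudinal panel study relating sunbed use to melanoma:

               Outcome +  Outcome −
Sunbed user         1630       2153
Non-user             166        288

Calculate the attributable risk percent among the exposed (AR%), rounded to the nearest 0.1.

Cells: a = 1630, b = 2153, c = 166, d = 288.
Risk in exposed = 1630/3783 = 0.43087; risk in unexposed = 166/454 = 0.36564.
RR = 0.43087/0.36564 = 1.17842
AR% = (RR − 1)/RR × 100 = (1.17842 − 1)/1.17842 × 100 = 15.1404%

15.1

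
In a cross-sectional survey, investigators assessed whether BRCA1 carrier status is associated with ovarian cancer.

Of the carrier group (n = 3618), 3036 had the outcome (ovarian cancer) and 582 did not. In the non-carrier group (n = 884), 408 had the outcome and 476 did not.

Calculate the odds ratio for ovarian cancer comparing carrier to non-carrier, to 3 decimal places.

6.086

From the description: a = 3036, b = 582, c = 408, d = 476.
OR = (a·d)/(b·c) = (3036 × 476) / (582 × 408) = 1445136 / 237456 = 6.08591
The odds of ovarian cancer are about 6.09 times as high in the carrier group.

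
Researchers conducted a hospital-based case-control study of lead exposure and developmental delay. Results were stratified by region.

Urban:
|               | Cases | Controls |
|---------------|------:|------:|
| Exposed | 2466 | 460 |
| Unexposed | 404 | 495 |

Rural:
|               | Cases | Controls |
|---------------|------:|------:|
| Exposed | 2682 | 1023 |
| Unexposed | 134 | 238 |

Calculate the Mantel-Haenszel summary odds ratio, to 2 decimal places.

OR_MH = Σ(aᵢdᵢ/nᵢ) / Σ(bᵢcᵢ/nᵢ), where nᵢ is the stratum total.
Stratum 1 (Urban): n = 3825; a·d/n = 2466·495/3825 = 319.1294; b·c/n = 460·404/3825 = 48.5856
Stratum 2 (Rural): n = 4077; a·d/n = 2682·238/4077 = 156.5651; b·c/n = 1023·134/4077 = 33.6233
OR_MH = (319.1294 + 156.5651) / (48.5856 + 33.6233) = 475.6945 / 82.2089 = 5.78641

5.79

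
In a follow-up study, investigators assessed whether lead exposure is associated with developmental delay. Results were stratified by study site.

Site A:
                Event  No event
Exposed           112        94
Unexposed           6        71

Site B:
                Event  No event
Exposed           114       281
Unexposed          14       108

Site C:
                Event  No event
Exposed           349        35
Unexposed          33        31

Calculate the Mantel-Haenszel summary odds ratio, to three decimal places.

6.245

OR_MH = Σ(aᵢdᵢ/nᵢ) / Σ(bᵢcᵢ/nᵢ), where nᵢ is the stratum total.
Stratum 1 (Site A): n = 283; a·d/n = 112·71/283 = 28.0989; b·c/n = 94·6/283 = 1.9929
Stratum 2 (Site B): n = 517; a·d/n = 114·108/517 = 23.8143; b·c/n = 281·14/517 = 7.6093
Stratum 3 (Site C): n = 448; a·d/n = 349·31/448 = 24.1496; b·c/n = 35·33/448 = 2.5781
OR_MH = (28.0989 + 23.8143 + 24.1496) / (1.9929 + 7.6093 + 2.5781) = 76.0628 / 12.1803 = 6.24472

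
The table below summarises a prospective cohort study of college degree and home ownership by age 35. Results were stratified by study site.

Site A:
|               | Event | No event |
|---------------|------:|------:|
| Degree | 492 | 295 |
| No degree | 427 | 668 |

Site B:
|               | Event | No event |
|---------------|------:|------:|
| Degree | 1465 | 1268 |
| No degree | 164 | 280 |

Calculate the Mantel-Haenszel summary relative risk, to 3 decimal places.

RR_MH = Σ(aᵢ·n₀ᵢ/nᵢ) / Σ(cᵢ·n₁ᵢ/nᵢ), with n₁ᵢ = aᵢ+bᵢ (exposed), n₀ᵢ = cᵢ+dᵢ (unexposed), nᵢ = n₁ᵢ+n₀ᵢ.
Stratum 1 (Site A): n₁ = 787, n₀ = 1095, n = 1882; a·n₀/n = 492·1095/1882 = 286.2593; c·n₁/n = 427·787/1882 = 178.5595
Stratum 2 (Site B): n₁ = 2733, n₀ = 444, n = 3177; a·n₀/n = 1465·444/3177 = 204.7403; c·n₁/n = 164·2733/3177 = 141.0803
RR_MH = (286.2593 + 204.7403) / (178.5595 + 141.0803) = 490.9996 / 319.6398 = 1.53610

1.536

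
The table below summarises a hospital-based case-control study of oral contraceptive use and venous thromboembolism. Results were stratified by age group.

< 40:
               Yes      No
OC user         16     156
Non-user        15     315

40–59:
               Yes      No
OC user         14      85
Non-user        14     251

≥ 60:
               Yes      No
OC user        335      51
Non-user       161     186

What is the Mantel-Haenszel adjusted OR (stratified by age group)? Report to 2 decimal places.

5.47

OR_MH = Σ(aᵢdᵢ/nᵢ) / Σ(bᵢcᵢ/nᵢ), where nᵢ is the stratum total.
Stratum 1 (< 40): n = 502; a·d/n = 16·315/502 = 10.0398; b·c/n = 156·15/502 = 4.6614
Stratum 2 (40–59): n = 364; a·d/n = 14·251/364 = 9.6538; b·c/n = 85·14/364 = 3.2692
Stratum 3 (≥ 60): n = 733; a·d/n = 335·186/733 = 85.0068; b·c/n = 51·161/733 = 11.2019
OR_MH = (10.0398 + 9.6538 + 85.0068) / (4.6614 + 3.2692 + 11.2019) = 104.7005 / 19.1325 = 5.47239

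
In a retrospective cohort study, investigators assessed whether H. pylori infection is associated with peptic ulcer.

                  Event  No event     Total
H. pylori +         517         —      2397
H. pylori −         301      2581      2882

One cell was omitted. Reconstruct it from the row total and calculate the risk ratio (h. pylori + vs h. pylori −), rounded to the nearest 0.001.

2.065

The missing cell is in the exposed row: 2397 − 517 = 1880.
So a = 517, b = 1880, c = 301, d = 2581.
RR = [a/(a+b)] / [c/(c+d)] = (517/2397) / (301/2882) = 0.21569/0.10444 = 2.06514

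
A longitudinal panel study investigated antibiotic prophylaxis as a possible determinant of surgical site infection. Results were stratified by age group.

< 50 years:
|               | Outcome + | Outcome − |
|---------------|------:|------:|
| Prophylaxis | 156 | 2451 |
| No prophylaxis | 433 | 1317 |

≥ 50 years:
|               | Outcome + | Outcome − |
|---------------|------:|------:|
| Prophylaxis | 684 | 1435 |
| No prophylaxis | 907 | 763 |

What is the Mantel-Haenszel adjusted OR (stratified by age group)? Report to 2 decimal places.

0.31

OR_MH = Σ(aᵢdᵢ/nᵢ) / Σ(bᵢcᵢ/nᵢ), where nᵢ is the stratum total.
Stratum 1 (< 50 years): n = 4357; a·d/n = 156·1317/4357 = 47.1545; b·c/n = 2451·433/4357 = 243.5811
Stratum 2 (≥ 50 years): n = 3789; a·d/n = 684·763/3789 = 137.7387; b·c/n = 1435·907/3789 = 343.5062
OR_MH = (47.1545 + 137.7387) / (243.5811 + 343.5062) = 184.8932 / 587.0873 = 0.31493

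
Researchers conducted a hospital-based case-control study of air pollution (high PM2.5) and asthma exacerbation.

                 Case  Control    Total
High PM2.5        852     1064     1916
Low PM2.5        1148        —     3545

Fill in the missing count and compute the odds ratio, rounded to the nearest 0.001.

The missing cell is in the unexposed row: 3545 − 1148 = 2397.
So a = 852, b = 1064, c = 1148, d = 2397.
OR = (a·d)/(b·c) = (852 × 2397) / (1064 × 1148) = 2042244 / 1221472 = 1.67195

1.672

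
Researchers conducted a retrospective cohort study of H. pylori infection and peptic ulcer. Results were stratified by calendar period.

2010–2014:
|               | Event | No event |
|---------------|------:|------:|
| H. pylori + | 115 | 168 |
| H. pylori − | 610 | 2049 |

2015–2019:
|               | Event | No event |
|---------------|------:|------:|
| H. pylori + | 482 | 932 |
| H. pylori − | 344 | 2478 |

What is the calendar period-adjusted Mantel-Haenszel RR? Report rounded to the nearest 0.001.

2.450

RR_MH = Σ(aᵢ·n₀ᵢ/nᵢ) / Σ(cᵢ·n₁ᵢ/nᵢ), with n₁ᵢ = aᵢ+bᵢ (exposed), n₀ᵢ = cᵢ+dᵢ (unexposed), nᵢ = n₁ᵢ+n₀ᵢ.
Stratum 1 (2010–2014): n₁ = 283, n₀ = 2659, n = 2942; a·n₀/n = 115·2659/2942 = 103.9378; c·n₁/n = 610·283/2942 = 58.6778
Stratum 2 (2015–2019): n₁ = 1414, n₀ = 2822, n = 4236; a·n₀/n = 482·2822/4236 = 321.1058; c·n₁/n = 344·1414/4236 = 114.8291
RR_MH = (103.9378 + 321.1058) / (58.6778 + 114.8291) = 425.0436 / 173.5069 = 2.44972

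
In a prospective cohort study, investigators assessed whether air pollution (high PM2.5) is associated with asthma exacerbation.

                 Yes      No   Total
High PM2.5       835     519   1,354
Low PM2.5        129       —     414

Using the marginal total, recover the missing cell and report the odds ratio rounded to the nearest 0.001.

The missing cell is in the unexposed row: 414 − 129 = 285.
So a = 835, b = 519, c = 129, d = 285.
OR = (a·d)/(b·c) = (835 × 285) / (519 × 129) = 237975 / 66951 = 3.55447

3.554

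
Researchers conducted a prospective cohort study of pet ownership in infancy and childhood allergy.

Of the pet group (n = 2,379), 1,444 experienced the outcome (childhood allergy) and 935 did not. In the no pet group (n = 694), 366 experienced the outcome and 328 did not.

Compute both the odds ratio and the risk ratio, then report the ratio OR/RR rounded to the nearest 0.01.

From the description: a = 1444, b = 935, c = 366, d = 328.
OR = (1444·328)/(935·366) = 473632/342210 = 1.38404
Risk in exposed = 1444/2379 = 0.60698; risk in unexposed = 366/694 = 0.52738; RR = 1.15094
OR/RR = 1.38404 / 1.15094 = 1.20253
The outcome is not rare, so the OR lies further from 1 than the RR.

1.20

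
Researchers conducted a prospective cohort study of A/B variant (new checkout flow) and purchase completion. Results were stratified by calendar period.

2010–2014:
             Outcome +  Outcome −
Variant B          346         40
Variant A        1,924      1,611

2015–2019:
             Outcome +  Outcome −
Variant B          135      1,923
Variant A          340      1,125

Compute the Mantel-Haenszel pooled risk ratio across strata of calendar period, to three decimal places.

0.949

RR_MH = Σ(aᵢ·n₀ᵢ/nᵢ) / Σ(cᵢ·n₁ᵢ/nᵢ), with n₁ᵢ = aᵢ+bᵢ (exposed), n₀ᵢ = cᵢ+dᵢ (unexposed), nᵢ = n₁ᵢ+n₀ᵢ.
Stratum 1 (2010–2014): n₁ = 386, n₀ = 3535, n = 3921; a·n₀/n = 346·3535/3921 = 311.9383; c·n₁/n = 1924·386/3921 = 189.4068
Stratum 2 (2015–2019): n₁ = 2058, n₀ = 1465, n = 3523; a·n₀/n = 135·1465/3523 = 56.1382; c·n₁/n = 340·2058/3523 = 198.6148
RR_MH = (311.9383 + 56.1382) / (189.4068 + 198.6148) = 368.0765 / 388.0216 = 0.94860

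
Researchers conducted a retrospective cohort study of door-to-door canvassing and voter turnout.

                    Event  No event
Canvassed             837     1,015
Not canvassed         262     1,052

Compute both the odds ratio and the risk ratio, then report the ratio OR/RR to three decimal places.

Cells: a = 837, b = 1015, c = 262, d = 1052.
OR = (837·1052)/(1015·262) = 880524/265930 = 3.31111
Risk in exposed = 837/1852 = 0.45194; risk in unexposed = 262/1314 = 0.19939; RR = 2.26662
OR/RR = 3.31111 / 2.26662 = 1.46082
The outcome is not rare, so the OR lies further from 1 than the RR.

1.461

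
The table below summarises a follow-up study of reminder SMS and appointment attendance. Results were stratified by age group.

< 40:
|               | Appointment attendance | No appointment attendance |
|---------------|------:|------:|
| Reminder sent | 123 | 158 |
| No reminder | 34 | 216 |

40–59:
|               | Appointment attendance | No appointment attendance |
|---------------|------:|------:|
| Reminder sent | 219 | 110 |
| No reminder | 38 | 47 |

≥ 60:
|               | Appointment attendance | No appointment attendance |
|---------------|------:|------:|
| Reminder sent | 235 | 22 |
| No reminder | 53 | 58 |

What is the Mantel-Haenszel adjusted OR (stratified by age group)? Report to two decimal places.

OR_MH = Σ(aᵢdᵢ/nᵢ) / Σ(bᵢcᵢ/nᵢ), where nᵢ is the stratum total.
Stratum 1 (< 40): n = 531; a·d/n = 123·216/531 = 50.0339; b·c/n = 158·34/531 = 10.1168
Stratum 2 (40–59): n = 414; a·d/n = 219·47/414 = 24.8623; b·c/n = 110·38/414 = 10.0966
Stratum 3 (≥ 60): n = 368; a·d/n = 235·58/368 = 37.0380; b·c/n = 22·53/368 = 3.1685
OR_MH = (50.0339 + 24.8623 + 37.0380) / (10.1168 + 10.0966 + 3.1685) = 111.9343 / 23.3819 = 4.78723

4.79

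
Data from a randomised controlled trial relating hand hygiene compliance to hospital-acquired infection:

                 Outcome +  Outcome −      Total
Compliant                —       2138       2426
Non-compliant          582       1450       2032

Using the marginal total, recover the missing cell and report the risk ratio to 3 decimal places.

0.414

The missing cell is in the exposed row: 2426 − 2138 = 288.
So a = 288, b = 2138, c = 582, d = 1450.
RR = [a/(a+b)] / [c/(c+d)] = (288/2426) / (582/2032) = 0.11871/0.28642 = 0.41448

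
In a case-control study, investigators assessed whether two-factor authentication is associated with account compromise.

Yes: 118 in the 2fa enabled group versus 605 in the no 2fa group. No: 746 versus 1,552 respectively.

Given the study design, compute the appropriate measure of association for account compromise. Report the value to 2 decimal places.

0.41

From the description: a = 118, b = 746, c = 605, d = 1552.
This is a case-control study: participants were sampled on outcome status, so risks in the source population cannot be estimated directly — relative risk is not valid here. The odds ratio is the appropriate measure.
OR = (a·d)/(b·c) = (118 × 1552) / (746 × 605) = 183136 / 451330 = 0.40577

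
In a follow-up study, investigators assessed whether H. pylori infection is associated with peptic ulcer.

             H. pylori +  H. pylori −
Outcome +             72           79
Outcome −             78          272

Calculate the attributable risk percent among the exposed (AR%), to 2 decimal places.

53.11

Reading the table with exposure as columns: a = 72 (H. pylori +, case), b = 78 (H. pylori +, non-case), c = 79 (H. pylori −, case), d = 272.
Risk in exposed = 72/150 = 0.48000; risk in unexposed = 79/351 = 0.22507.
RR = 0.48000/0.22507 = 2.13266
AR% = (RR − 1)/RR × 100 = (2.13266 − 1)/2.13266 × 100 = 53.1102%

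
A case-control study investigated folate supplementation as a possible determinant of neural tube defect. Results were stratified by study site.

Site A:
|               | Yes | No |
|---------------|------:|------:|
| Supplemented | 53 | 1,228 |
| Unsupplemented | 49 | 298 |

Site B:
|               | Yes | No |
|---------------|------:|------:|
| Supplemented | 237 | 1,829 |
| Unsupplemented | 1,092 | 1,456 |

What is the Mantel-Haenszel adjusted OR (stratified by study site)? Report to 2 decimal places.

OR_MH = Σ(aᵢdᵢ/nᵢ) / Σ(bᵢcᵢ/nᵢ), where nᵢ is the stratum total.
Stratum 1 (Site A): n = 1628; a·d/n = 53·298/1628 = 9.7015; b·c/n = 1228·49/1628 = 36.9607
Stratum 2 (Site B): n = 4614; a·d/n = 237·1456/4614 = 74.7880; b·c/n = 1829·1092/4614 = 432.8713
OR_MH = (9.7015 + 74.7880) / (36.9607 + 432.8713) = 84.4895 / 469.8319 = 0.17983

0.18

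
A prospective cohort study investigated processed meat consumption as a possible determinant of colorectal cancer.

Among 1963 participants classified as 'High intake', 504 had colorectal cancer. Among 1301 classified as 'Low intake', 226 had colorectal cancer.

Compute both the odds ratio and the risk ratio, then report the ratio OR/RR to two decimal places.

From the description: a = 504, b = 1459, c = 226, d = 1075.
OR = (504·1075)/(1459·226) = 541800/329734 = 1.64314
Risk in exposed = 504/1963 = 0.25675; risk in unexposed = 226/1301 = 0.17371; RR = 1.47802
OR/RR = 1.64314 / 1.47802 = 1.11172
The outcome is not rare, so the OR lies further from 1 than the RR.

1.11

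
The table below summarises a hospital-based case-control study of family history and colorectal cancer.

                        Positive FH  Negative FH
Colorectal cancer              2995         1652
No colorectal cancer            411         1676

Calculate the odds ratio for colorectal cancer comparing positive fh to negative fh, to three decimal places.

Reading the table with exposure as columns: a = 2995 (Positive FH, case), b = 411 (Positive FH, non-case), c = 1652 (Negative FH, case), d = 1676.
OR = (a·d)/(b·c) = (2995 × 1676) / (411 × 1652) = 5019620 / 678972 = 7.39297
The odds of colorectal cancer are about 7.39 times as high in the positive fh group.

7.393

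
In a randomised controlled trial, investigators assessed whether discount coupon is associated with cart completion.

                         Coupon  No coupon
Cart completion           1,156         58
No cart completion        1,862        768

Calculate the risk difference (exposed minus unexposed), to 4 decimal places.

Reading the table with exposure as columns: a = 1156 (Coupon, case), b = 1862 (Coupon, non-case), c = 58 (No coupon, case), d = 768.
Risk in exposed = 1156/3018 = 0.383035; risk in unexposed = 58/826 = 0.070218.
Risk difference = 0.383035 − 0.070218 = 0.312817

0.3128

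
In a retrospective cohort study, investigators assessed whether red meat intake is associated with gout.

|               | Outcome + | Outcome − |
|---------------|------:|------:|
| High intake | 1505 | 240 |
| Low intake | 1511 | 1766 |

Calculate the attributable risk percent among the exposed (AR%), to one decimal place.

46.5

Cells: a = 1505, b = 240, c = 1511, d = 1766.
Risk in exposed = 1505/1745 = 0.86246; risk in unexposed = 1511/3277 = 0.46109.
RR = 0.86246/0.46109 = 1.87048
AR% = (RR − 1)/RR × 100 = (1.87048 − 1)/1.87048 × 100 = 46.5378%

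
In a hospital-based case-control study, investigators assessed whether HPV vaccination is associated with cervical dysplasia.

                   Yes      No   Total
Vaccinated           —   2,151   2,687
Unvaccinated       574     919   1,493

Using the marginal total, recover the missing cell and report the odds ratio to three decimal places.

The missing cell is in the exposed row: 2687 − 2151 = 536.
So a = 536, b = 2151, c = 574, d = 919.
OR = (a·d)/(b·c) = (536 × 919) / (2151 × 574) = 492584 / 1234674 = 0.39896

0.399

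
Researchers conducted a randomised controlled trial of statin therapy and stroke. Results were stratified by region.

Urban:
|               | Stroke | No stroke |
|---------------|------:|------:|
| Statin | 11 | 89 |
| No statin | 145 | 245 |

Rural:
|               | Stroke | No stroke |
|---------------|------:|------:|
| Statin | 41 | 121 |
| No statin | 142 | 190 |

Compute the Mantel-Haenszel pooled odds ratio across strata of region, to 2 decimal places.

OR_MH = Σ(aᵢdᵢ/nᵢ) / Σ(bᵢcᵢ/nᵢ), where nᵢ is the stratum total.
Stratum 1 (Urban): n = 490; a·d/n = 11·245/490 = 5.5000; b·c/n = 89·145/490 = 26.3367
Stratum 2 (Rural): n = 494; a·d/n = 41·190/494 = 15.7692; b·c/n = 121·142/494 = 34.7814
OR_MH = (5.5000 + 15.7692) / (26.3367 + 34.7814) = 21.2692 / 61.1181 = 0.34800

0.35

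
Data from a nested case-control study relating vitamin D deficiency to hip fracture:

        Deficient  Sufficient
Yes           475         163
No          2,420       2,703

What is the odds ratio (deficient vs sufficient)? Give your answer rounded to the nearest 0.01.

Reading the table with exposure as columns: a = 475 (Deficient, case), b = 2420 (Deficient, non-case), c = 163 (Sufficient, case), d = 2703.
OR = (a·d)/(b·c) = (475 × 2703) / (2420 × 163) = 1283925 / 394460 = 3.25489
The odds of hip fracture are about 3.25 times as high in the deficient group.

3.25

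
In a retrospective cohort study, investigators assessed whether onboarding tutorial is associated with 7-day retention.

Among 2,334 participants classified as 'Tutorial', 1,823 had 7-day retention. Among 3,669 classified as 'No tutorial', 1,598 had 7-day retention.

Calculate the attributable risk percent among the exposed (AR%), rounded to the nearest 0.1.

44.2

From the description: a = 1823, b = 511, c = 1598, d = 2071.
Risk in exposed = 1823/2334 = 0.78106; risk in unexposed = 1598/3669 = 0.43554.
RR = 0.78106/0.43554 = 1.79332
AR% = (RR − 1)/RR × 100 = (1.79332 − 1)/1.79332 × 100 = 44.2374%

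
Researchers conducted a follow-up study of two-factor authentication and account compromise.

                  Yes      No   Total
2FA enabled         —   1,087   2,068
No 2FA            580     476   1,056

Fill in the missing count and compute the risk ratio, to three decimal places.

0.864

The missing cell is in the exposed row: 2068 − 1087 = 981.
So a = 981, b = 1087, c = 580, d = 476.
RR = [a/(a+b)] / [c/(c+d)] = (981/2068) / (580/1056) = 0.47437/0.54924 = 0.86368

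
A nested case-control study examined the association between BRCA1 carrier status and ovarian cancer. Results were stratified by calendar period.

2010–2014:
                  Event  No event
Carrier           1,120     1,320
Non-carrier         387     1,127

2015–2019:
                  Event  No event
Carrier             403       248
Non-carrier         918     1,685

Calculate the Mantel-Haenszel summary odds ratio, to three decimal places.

2.651

OR_MH = Σ(aᵢdᵢ/nᵢ) / Σ(bᵢcᵢ/nᵢ), where nᵢ is the stratum total.
Stratum 1 (2010–2014): n = 3954; a·d/n = 1120·1127/3954 = 319.2312; b·c/n = 1320·387/3954 = 129.1958
Stratum 2 (2015–2019): n = 3254; a·d/n = 403·1685/3254 = 208.6832; b·c/n = 248·918/3254 = 69.9644
OR_MH = (319.2312 + 208.6832) / (129.1958 + 69.9644) = 527.9143 / 199.1601 = 2.65070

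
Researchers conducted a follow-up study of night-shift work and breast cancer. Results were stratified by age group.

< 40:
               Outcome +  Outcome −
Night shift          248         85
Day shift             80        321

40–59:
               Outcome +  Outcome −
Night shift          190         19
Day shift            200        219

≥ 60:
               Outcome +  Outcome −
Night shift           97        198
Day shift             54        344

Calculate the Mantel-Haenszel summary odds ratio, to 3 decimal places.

OR_MH = Σ(aᵢdᵢ/nᵢ) / Σ(bᵢcᵢ/nᵢ), where nᵢ is the stratum total.
Stratum 1 (< 40): n = 734; a·d/n = 248·321/734 = 108.4578; b·c/n = 85·80/734 = 9.2643
Stratum 2 (40–59): n = 628; a·d/n = 190·219/628 = 66.2580; b·c/n = 19·200/628 = 6.0510
Stratum 3 (≥ 60): n = 693; a·d/n = 97·344/693 = 48.1501; b·c/n = 198·54/693 = 15.4286
OR_MH = (108.4578 + 66.2580 + 48.1501) / (9.2643 + 6.0510 + 15.4286) = 222.8658 / 30.7438 = 7.24912

7.249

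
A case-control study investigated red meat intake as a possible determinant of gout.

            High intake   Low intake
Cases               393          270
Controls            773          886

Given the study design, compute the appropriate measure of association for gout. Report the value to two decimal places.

Reading the table with exposure as columns: a = 393 (High intake, case), b = 773 (High intake, non-case), c = 270 (Low intake, case), d = 886.
This is a case-control study: participants were sampled on outcome status, so risks in the source population cannot be estimated directly — relative risk is not valid here. The odds ratio is the appropriate measure.
OR = (a·d)/(b·c) = (393 × 886) / (773 × 270) = 348198 / 208710 = 1.66833

1.67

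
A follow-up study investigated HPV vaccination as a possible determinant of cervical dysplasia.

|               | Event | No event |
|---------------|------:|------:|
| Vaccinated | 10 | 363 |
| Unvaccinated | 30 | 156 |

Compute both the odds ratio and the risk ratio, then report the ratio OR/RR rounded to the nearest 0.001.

Cells: a = 10, b = 363, c = 30, d = 156.
OR = (10·156)/(363·30) = 1560/10890 = 0.14325
Risk in exposed = 10/373 = 0.02681; risk in unexposed = 30/186 = 0.16129; RR = 0.16622
OR/RR = 0.14325 / 0.16622 = 0.86181
The outcome is not rare, so the OR lies further from 1 than the RR.

0.862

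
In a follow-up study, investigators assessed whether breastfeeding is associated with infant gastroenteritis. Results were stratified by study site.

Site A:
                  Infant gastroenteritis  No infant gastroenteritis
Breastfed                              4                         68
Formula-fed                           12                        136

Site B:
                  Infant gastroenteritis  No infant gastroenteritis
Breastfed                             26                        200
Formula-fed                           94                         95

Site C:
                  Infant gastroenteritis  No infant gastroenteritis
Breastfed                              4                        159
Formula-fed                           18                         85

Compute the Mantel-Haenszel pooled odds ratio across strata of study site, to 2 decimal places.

0.16

OR_MH = Σ(aᵢdᵢ/nᵢ) / Σ(bᵢcᵢ/nᵢ), where nᵢ is the stratum total.
Stratum 1 (Site A): n = 220; a·d/n = 4·136/220 = 2.4727; b·c/n = 68·12/220 = 3.7091
Stratum 2 (Site B): n = 415; a·d/n = 26·95/415 = 5.9518; b·c/n = 200·94/415 = 45.3012
Stratum 3 (Site C): n = 266; a·d/n = 4·85/266 = 1.2782; b·c/n = 159·18/266 = 10.7594
OR_MH = (2.4727 + 5.9518 + 1.2782) / (3.7091 + 45.3012 + 10.7594) = 9.7027 / 59.7697 = 0.16234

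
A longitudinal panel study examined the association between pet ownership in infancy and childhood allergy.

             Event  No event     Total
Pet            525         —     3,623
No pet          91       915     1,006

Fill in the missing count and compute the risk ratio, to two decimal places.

1.60

The missing cell is in the exposed row: 3623 − 525 = 3098.
So a = 525, b = 3098, c = 91, d = 915.
RR = [a/(a+b)] / [c/(c+d)] = (525/3623) / (91/1006) = 0.14491/0.09046 = 1.60194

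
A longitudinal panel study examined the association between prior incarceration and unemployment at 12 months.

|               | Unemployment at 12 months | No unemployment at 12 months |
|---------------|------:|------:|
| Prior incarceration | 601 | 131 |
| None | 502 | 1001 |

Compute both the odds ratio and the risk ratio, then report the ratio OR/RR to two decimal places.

3.72

Cells: a = 601, b = 131, c = 502, d = 1001.
OR = (601·1001)/(131·502) = 601601/65762 = 9.14816
Risk in exposed = 601/732 = 0.82104; risk in unexposed = 502/1503 = 0.33400; RR = 2.45821
OR/RR = 9.14816 / 2.45821 = 3.72147
The outcome is not rare, so the OR lies further from 1 than the RR.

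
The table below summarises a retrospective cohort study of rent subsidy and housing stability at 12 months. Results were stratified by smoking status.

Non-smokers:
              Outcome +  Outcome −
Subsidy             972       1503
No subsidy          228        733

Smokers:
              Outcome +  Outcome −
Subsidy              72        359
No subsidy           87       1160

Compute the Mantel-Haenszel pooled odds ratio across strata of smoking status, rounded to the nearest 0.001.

OR_MH = Σ(aᵢdᵢ/nᵢ) / Σ(bᵢcᵢ/nᵢ), where nᵢ is the stratum total.
Stratum 1 (Non-smokers): n = 3436; a·d/n = 972·733/3436 = 207.3562; b·c/n = 1503·228/3436 = 99.7334
Stratum 2 (Smokers): n = 1678; a·d/n = 72·1160/1678 = 49.7735; b·c/n = 359·87/1678 = 18.6132
OR_MH = (207.3562 + 49.7735) / (99.7334 + 18.6132) = 257.1298 / 118.3466 = 2.17268

2.173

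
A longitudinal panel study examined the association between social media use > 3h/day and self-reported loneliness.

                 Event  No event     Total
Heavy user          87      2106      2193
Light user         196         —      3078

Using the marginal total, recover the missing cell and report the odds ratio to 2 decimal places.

The missing cell is in the unexposed row: 3078 − 196 = 2882.
So a = 87, b = 2106, c = 196, d = 2882.
OR = (a·d)/(b·c) = (87 × 2882) / (2106 × 196) = 250734 / 412776 = 0.60743

0.61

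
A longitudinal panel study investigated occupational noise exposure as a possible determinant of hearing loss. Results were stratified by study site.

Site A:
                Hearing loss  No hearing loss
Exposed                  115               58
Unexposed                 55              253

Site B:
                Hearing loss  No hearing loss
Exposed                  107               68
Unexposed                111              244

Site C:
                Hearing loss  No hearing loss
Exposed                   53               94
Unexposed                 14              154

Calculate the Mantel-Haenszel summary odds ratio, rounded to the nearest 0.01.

5.42

OR_MH = Σ(aᵢdᵢ/nᵢ) / Σ(bᵢcᵢ/nᵢ), where nᵢ is the stratum total.
Stratum 1 (Site A): n = 481; a·d/n = 115·253/481 = 60.4886; b·c/n = 58·55/481 = 6.6320
Stratum 2 (Site B): n = 530; a·d/n = 107·244/530 = 49.2604; b·c/n = 68·111/530 = 14.2415
Stratum 3 (Site C): n = 315; a·d/n = 53·154/315 = 25.9111; b·c/n = 94·14/315 = 4.1778
OR_MH = (60.4886 + 49.2604 + 25.9111) / (6.6320 + 14.2415 + 4.1778) = 135.6601 / 25.0513 = 5.41529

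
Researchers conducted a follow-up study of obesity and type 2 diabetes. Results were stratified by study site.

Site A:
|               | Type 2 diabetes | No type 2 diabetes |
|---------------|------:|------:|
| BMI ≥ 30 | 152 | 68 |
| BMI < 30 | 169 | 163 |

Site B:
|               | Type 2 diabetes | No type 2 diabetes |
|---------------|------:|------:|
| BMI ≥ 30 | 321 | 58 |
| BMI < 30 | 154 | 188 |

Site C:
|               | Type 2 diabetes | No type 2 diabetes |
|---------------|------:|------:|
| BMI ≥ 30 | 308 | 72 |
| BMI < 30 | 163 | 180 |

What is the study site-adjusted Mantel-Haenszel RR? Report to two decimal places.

RR_MH = Σ(aᵢ·n₀ᵢ/nᵢ) / Σ(cᵢ·n₁ᵢ/nᵢ), with n₁ᵢ = aᵢ+bᵢ (exposed), n₀ᵢ = cᵢ+dᵢ (unexposed), nᵢ = n₁ᵢ+n₀ᵢ.
Stratum 1 (Site A): n₁ = 220, n₀ = 332, n = 552; a·n₀/n = 152·332/552 = 91.4203; c·n₁/n = 169·220/552 = 67.3551
Stratum 2 (Site B): n₁ = 379, n₀ = 342, n = 721; a·n₀/n = 321·342/721 = 152.2635; c·n₁/n = 154·379/721 = 80.9515
Stratum 3 (Site C): n₁ = 380, n₀ = 343, n = 723; a·n₀/n = 308·343/723 = 146.1189; c·n₁/n = 163·380/723 = 85.6708
RR_MH = (91.4203 + 152.2635 + 146.1189) / (67.3551 + 80.9515 + 85.6708) = 389.8028 / 233.9773 = 1.66599

1.67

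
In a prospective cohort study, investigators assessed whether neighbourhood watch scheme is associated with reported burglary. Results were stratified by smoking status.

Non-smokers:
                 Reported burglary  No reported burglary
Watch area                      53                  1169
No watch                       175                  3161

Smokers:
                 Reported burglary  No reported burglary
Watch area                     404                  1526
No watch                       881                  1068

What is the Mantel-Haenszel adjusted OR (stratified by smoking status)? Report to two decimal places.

OR_MH = Σ(aᵢdᵢ/nᵢ) / Σ(bᵢcᵢ/nᵢ), where nᵢ is the stratum total.
Stratum 1 (Non-smokers): n = 4558; a·d/n = 53·3161/4558 = 36.7558; b·c/n = 1169·175/4558 = 44.8826
Stratum 2 (Smokers): n = 3879; a·d/n = 404·1068/3879 = 111.2328; b·c/n = 1526·881/3879 = 346.5857
OR_MH = (36.7558 + 111.2328) / (44.8826 + 346.5857) = 147.9886 / 391.4683 = 0.37803

0.38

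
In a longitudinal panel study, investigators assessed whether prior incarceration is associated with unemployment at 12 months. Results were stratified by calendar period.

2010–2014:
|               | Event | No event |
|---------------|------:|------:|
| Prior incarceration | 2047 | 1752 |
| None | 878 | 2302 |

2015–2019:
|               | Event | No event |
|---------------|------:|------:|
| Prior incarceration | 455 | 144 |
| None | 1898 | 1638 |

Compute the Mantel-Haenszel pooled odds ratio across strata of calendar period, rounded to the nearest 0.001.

2.986

OR_MH = Σ(aᵢdᵢ/nᵢ) / Σ(bᵢcᵢ/nᵢ), where nᵢ is the stratum total.
Stratum 1 (2010–2014): n = 6979; a·d/n = 2047·2302/6979 = 675.1962; b·c/n = 1752·878/6979 = 220.4121
Stratum 2 (2015–2019): n = 4135; a·d/n = 455·1638/4135 = 180.2394; b·c/n = 144·1898/4135 = 66.0972
OR_MH = (675.1962 + 180.2394) / (220.4121 + 66.0972) = 855.4356 / 286.5093 = 2.98572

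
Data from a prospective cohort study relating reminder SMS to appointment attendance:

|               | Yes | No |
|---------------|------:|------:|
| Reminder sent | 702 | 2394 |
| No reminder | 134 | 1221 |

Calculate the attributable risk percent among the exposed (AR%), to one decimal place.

56.4

Cells: a = 702, b = 2394, c = 134, d = 1221.
Risk in exposed = 702/3096 = 0.22674; risk in unexposed = 134/1355 = 0.09889.
RR = 0.22674/0.09889 = 2.29282
AR% = (RR − 1)/RR × 100 = (2.29282 − 1)/2.29282 × 100 = 56.3857%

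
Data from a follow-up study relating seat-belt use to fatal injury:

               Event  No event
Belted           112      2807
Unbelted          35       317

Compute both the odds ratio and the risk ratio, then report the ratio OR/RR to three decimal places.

0.937

Cells: a = 112, b = 2807, c = 35, d = 317.
OR = (112·317)/(2807·35) = 35504/98245 = 0.36138
Risk in exposed = 112/2919 = 0.03837; risk in unexposed = 35/352 = 0.09943; RR = 0.38589
OR/RR = 0.36138 / 0.38589 = 0.93650
The outcome is rare in both groups, so OR ≈ RR (ratio near 1).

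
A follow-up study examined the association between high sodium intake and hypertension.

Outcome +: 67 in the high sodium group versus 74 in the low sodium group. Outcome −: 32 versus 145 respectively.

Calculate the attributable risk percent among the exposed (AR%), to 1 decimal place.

From the description: a = 67, b = 32, c = 74, d = 145.
Risk in exposed = 67/99 = 0.67677; risk in unexposed = 74/219 = 0.33790.
RR = 0.67677/0.33790 = 2.00287
AR% = (RR − 1)/RR × 100 = (2.00287 − 1)/2.00287 × 100 = 50.0716%

50.1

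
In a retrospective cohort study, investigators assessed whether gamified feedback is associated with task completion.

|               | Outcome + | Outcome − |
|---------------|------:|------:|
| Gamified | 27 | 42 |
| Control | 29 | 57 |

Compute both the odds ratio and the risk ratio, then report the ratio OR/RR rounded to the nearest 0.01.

1.09

Cells: a = 27, b = 42, c = 29, d = 57.
OR = (27·57)/(42·29) = 1539/1218 = 1.26355
Risk in exposed = 27/69 = 0.39130; risk in unexposed = 29/86 = 0.33721; RR = 1.16042
OR/RR = 1.26355 / 1.16042 = 1.08887
The outcome is not rare, so the OR lies further from 1 than the RR.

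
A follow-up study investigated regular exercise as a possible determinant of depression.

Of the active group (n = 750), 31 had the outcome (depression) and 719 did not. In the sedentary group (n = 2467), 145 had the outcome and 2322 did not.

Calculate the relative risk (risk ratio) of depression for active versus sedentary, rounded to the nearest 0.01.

From the description: a = 31, b = 719, c = 145, d = 2322.
Risk in exposed = 31/750 = 0.04133; risk in unexposed = 145/2467 = 0.05878.
RR = 0.04133 / 0.05878 = 0.70324
The risk is 30% lower among the exposed than among the unexposed.

0.70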